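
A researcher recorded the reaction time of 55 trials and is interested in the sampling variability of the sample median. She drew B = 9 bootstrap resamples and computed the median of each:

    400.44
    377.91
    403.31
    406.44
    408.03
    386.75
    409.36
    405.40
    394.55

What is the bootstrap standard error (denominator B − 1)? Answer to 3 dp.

SE* = 10.726

Bootstrap SE is the standard deviation of the 9 replicate medians.
Mean of replicates: (400.44 + 377.91 + 403.31 + 406.44 + 408.03 + 386.75 + 409.36 + 405.40 + 394.55) / 9 = 3592.1900 / 9 = 399.1322
Sum of squared deviations: (+1.3078)² + (−21.2222)² + (+4.1778)² + (+7.3078)² + (+8.8978)² + (−12.3822)² + (+10.2278)² + (+6.2678)² + (−4.5822)² = 920.3296
Variance = 920.3296 / 8 = 115.0412
SE* = √115.0412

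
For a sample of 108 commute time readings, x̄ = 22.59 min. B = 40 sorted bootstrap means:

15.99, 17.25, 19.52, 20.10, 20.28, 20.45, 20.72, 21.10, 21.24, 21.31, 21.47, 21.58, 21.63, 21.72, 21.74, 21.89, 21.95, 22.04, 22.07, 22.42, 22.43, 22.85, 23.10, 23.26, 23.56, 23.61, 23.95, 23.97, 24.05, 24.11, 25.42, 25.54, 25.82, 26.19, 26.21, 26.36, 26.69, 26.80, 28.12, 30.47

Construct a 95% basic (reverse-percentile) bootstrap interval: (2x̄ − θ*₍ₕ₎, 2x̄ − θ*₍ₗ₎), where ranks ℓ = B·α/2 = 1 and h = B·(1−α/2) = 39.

(17.06, 29.19)

Percentile endpoints at ranks 1 and 39: θ*₍1₎ = 15.99, θ*₍39₎ = 28.12.
Basic interval reflects these around x̄:
  lower = 2 × 22.59 − 28.12 = 17.06
  upper = 2 × 22.59 − 15.99 = 29.19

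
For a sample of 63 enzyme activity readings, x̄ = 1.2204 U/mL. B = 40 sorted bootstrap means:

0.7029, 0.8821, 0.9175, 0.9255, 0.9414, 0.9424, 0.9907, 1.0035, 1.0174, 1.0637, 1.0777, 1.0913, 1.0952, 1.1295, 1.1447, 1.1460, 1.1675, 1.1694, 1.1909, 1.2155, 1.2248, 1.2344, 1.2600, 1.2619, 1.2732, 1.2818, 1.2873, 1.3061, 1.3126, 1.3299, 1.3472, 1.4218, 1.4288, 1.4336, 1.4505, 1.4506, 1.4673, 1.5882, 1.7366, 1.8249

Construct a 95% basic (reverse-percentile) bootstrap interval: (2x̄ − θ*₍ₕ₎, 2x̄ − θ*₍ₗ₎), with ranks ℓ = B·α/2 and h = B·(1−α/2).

(0.7042, 1.7379)

Percentile endpoints at ranks 1 and 39: θ*₍1₎ = 0.7029, θ*₍39₎ = 1.7366.
Basic interval reflects these around x̄:
  lower = 2 × 1.2204 − 1.7366 = 0.7042
  upper = 2 × 1.2204 − 0.7029 = 1.7379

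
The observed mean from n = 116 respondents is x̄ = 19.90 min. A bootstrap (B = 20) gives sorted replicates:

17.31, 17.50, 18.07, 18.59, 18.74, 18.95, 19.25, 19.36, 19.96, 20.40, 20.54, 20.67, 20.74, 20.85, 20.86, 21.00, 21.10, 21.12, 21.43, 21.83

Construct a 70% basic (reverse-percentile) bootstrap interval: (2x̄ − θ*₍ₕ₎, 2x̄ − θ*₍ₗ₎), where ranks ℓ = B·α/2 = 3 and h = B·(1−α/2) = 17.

(18.70, 21.73)

Percentile endpoints at ranks 3 and 17: θ*₍3₎ = 18.07, θ*₍17₎ = 21.10.
Basic interval reflects these around x̄:
  lower = 2 × 19.90 − 21.10 = 18.70
  upper = 2 × 19.90 − 18.07 = 21.73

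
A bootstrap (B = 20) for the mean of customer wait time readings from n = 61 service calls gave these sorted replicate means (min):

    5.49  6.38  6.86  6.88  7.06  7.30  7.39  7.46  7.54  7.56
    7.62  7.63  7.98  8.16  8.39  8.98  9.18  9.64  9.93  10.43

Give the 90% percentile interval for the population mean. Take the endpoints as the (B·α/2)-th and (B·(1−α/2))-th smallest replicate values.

(5.49, 9.93)

α = 0.10; lower rank = 20 × 0.050 = 1; upper rank = 20 × 0.950 = 19.
The 1st smallest replicate is 5.49; the 19th is 9.93.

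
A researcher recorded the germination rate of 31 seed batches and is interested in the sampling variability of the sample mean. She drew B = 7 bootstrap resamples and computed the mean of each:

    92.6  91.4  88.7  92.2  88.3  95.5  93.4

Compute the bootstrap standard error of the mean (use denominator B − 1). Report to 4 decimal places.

SE* = 2.5506

Bootstrap SE is the standard deviation of the 7 replicate means.
Mean of replicates: (92.6 + 91.4 + 88.7 + 92.2 + 88.3 + 95.5 + 93.4) / 7 = 642.10000 / 7 = 91.72857
Sum of squared deviations: (+0.87143)² + (−0.32857)² + (−3.02857)² + (+0.47143)² + (−3.42857)² + (+3.77143)² + (+1.67143)² = 39.03429
Variance = 39.03429 / 6 = 6.50571
SE* = √6.50571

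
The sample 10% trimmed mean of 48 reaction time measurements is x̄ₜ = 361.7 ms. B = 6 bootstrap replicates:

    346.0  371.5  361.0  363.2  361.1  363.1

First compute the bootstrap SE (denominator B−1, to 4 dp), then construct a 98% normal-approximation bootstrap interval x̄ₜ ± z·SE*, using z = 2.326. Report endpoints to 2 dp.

(342.39, 381.01)

Mean of replicates = 360.9833; sum of squared deviations = 344.5083; SE* = √(344.5083/5) = 8.3007
Margin = 2.326 × 8.3007 = 19.307
Interval: 361.7 ± 19.307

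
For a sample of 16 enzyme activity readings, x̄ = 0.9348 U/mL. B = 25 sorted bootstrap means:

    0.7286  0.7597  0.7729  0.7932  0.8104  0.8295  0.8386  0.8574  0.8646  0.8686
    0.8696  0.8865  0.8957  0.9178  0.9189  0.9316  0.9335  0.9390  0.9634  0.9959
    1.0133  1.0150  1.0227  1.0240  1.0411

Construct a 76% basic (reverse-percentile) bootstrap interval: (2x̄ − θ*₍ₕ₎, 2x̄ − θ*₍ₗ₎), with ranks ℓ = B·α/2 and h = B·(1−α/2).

(0.8546, 1.0967)

Percentile endpoints at ranks 3 and 22: θ*₍3₎ = 0.7729, θ*₍22₎ = 1.0150.
Basic interval reflects these around x̄:
  lower = 2 × 0.9348 − 1.0150 = 0.8546
  upper = 2 × 0.9348 − 0.7729 = 1.0967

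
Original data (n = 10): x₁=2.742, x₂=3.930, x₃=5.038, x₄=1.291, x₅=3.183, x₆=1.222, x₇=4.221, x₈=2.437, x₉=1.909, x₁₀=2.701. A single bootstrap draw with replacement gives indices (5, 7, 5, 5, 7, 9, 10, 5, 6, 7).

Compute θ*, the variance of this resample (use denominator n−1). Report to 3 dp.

θ* = 0.989

Resample values: 3.183, 4.221, 3.183, 3.183, 4.221, 1.909, 2.701, 3.183, 1.222, 4.221.
Mean = 3.1227; sum of squared deviations = 8.8969
s² = 8.8969 / 9 = 0.9885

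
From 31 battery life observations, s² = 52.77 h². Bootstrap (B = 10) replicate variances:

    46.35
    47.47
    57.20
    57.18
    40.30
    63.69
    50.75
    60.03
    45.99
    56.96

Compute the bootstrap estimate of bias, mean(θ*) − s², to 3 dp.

mean(θ*) = (46.35 + 47.47 + 57.20 + 57.18 + 40.30 + 63.69 + 50.75 + 60.03 + 45.99 + 56.96) / 10 = 52.5920
bias = 52.5920 − 52.77

bias = −0.178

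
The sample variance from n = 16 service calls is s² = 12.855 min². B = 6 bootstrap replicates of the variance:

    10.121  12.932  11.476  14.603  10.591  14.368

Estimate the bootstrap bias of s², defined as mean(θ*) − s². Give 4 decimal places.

bias = −0.5065

mean(θ*) = (10.121 + 12.932 + 11.476 + 14.603 + 10.591 + 14.368) / 6 = 12.34850
bias = 12.34850 − 12.855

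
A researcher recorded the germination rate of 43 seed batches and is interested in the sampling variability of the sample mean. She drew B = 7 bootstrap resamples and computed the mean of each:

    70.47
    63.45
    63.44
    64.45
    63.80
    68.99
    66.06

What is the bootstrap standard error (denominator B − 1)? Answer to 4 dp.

Bootstrap SE is the standard deviation of the 7 replicate means.
Mean of replicates: (70.47 + 63.45 + 63.44 + 64.45 + 63.80 + 68.99 + 66.06) / 7 = 460.66000 / 7 = 65.80857
Sum of squared deviations: (+4.66143)² + (−2.35857)² + (−2.36857)² + (−1.35857)² + (−2.00857)² + (+3.18143)² + (+0.25143)² = 48.96669
Variance = 48.96669 / 6 = 8.16111
SE* = √8.16111

SE* = 2.8568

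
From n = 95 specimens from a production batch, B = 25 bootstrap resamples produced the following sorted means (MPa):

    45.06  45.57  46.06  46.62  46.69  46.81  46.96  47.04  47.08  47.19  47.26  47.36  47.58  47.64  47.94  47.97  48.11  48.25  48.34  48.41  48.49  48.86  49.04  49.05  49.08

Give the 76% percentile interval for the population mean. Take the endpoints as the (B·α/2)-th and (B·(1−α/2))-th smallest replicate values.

α = 0.24; lower rank = 25 × 0.120 = 3; upper rank = 25 × 0.880 = 22.
The 3rd smallest replicate is 46.06; the 22nd is 48.86.

(46.06, 48.86)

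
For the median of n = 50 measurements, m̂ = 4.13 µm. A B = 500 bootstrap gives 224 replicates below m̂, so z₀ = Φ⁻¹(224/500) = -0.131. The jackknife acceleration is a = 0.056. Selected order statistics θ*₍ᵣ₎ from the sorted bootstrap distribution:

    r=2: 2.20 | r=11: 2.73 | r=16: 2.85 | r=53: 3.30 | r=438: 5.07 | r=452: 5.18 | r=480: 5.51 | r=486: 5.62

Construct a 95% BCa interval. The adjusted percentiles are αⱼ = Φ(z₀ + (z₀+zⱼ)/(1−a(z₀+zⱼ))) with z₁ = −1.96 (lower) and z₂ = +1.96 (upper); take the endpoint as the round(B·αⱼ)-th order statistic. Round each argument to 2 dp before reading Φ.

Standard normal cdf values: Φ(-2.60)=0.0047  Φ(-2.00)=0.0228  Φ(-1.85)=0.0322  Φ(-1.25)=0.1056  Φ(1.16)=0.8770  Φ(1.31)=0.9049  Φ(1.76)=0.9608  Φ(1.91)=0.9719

(2.73, 5.62)

Lower: z₀ + z₁ = -0.131 + (-1.960) = -2.091; 1 − a(z₀+z₁) = 1 − (0.056)(-2.091) = 1.1171; argument = -0.131 + (-2.091)/1.1171 = -2.0028 → -2.00.
α₁ = Φ(-2.00) = 0.0228; rank = round(500 × 0.0228) = 11; θ*₍11₎ = 2.73.
Upper: z₀ + z₂ = 1.829; 1 − a(z₀+z₂) = 0.8976; argument = 1.9067 → 1.91; α₂ = 0.9719; rank = 486; θ*₍486₎ = 5.62.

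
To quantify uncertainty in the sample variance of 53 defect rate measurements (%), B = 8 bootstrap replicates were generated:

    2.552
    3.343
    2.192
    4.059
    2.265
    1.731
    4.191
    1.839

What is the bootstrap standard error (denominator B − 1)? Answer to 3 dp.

SE* = 0.970

Bootstrap SE is the standard deviation of the 8 replicate variances.
Mean of replicates: (2.552 + 3.343 + 2.192 + 4.059 + 2.265 + 1.731 + 4.191 + 1.839) / 8 = 22.1720 / 8 = 2.7715
Sum of squared deviations: (−0.2195)² + (+0.5715)² + (−0.5795)² + (+1.2875)² + (−0.5065)² + (−1.0405)² + (+1.4195)² + (−0.9325)² = 6.5920
Variance = 6.5920 / 7 = 0.9417
SE* = √0.9417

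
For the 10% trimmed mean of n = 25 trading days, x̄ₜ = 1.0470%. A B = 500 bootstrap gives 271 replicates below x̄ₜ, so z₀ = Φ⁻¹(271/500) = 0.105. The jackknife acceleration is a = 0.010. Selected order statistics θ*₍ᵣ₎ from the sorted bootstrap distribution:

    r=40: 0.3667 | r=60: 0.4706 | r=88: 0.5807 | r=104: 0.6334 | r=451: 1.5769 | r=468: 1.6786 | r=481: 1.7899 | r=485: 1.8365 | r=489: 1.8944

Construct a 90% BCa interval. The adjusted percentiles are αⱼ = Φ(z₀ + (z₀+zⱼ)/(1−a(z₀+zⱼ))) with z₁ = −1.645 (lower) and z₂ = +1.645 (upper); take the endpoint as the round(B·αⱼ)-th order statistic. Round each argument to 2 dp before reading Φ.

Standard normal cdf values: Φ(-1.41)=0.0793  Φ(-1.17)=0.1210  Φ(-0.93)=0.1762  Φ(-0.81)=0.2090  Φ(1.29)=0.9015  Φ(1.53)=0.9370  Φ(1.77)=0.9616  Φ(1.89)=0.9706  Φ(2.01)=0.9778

Lower: z₀ + z₁ = 0.105 + (-1.645) = -1.540; 1 − a(z₀+z₁) = 1 − (0.010)(-1.540) = 1.0154; argument = 0.105 + (-1.540)/1.0154 = -1.4116 → -1.41.
α₁ = Φ(-1.41) = 0.0793; rank = round(500 × 0.0793) = 40; θ*₍40₎ = 0.3667.
Upper: z₀ + z₂ = 1.750; 1 − a(z₀+z₂) = 0.9825; argument = 1.8862 → 1.89; α₂ = 0.9706; rank = 485; θ*₍485₎ = 1.8365.

(0.3667, 1.8365)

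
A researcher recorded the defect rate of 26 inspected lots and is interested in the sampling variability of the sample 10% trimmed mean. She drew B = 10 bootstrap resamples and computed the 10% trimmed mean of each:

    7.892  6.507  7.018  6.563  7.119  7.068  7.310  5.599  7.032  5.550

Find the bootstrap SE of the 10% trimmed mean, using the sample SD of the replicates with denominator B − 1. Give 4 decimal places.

SE* = 0.7351

Bootstrap SE is the standard deviation of the 10 replicate 10% trimmed means.
Mean of replicates: (7.892 + 6.507 + 7.018 + 6.563 + 7.119 + 7.068 + 7.310 + 5.599 + 7.032 + 5.550) / 10 = 67.65800 / 10 = 6.76580
Sum of squared deviations: (+1.12620)² + (−0.25880)² + (+0.25220)² + (−0.20280)² + (+0.35320)² + (+0.30220)² + (+0.54420)² + (−1.16680)² + (+0.26620)² + (−1.21580)² = 4.86272
Variance = 4.86272 / 9 = 0.54030
SE* = √0.54030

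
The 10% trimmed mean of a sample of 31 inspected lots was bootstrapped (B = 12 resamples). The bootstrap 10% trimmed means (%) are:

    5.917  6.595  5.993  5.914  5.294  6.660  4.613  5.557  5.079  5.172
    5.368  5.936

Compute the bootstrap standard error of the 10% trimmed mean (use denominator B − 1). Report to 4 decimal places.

Bootstrap SE is the standard deviation of the 12 replicate 10% trimmed means.
Mean of replicates: (5.917 + 6.595 + 5.993 + 5.914 + 5.294 + 6.660 + 4.613 + 5.557 + 5.079 + 5.172 + 5.368 + 5.936) / 12 = 68.09800 / 12 = 5.67483
Sum of squared deviations: (+0.24217)² + (+0.92017)² + (+0.31817)² + (+0.23917)² + (−0.38083)² + (+0.98517)² + (−1.06183)² + (−0.11783)² + (−0.59583)² + (−0.50283)² + (−0.30683)² + (+0.26117)² = 4.09096
Variance = 4.09096 / 11 = 0.37191
SE* = √0.37191

SE* = 0.6098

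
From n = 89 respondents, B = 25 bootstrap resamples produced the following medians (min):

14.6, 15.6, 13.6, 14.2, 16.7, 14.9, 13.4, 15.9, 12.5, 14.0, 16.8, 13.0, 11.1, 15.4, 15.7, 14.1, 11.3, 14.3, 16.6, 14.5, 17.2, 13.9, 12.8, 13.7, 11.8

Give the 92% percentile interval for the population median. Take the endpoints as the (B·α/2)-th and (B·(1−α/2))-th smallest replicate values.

Sorted replicates: 11.1, 11.3, 11.8, 12.5, 12.8, 13.0, 13.4, 13.6, 13.7, 13.9, 14.0, 14.1, 14.2, 14.3, 14.5, 14.6, 14.9, 15.4, 15.6, 15.7, 15.9, 16.6, 16.7, 16.8, 17.2
α = 0.08; lower rank = 25 × 0.040 = 1; upper rank = 25 × 0.960 = 24.
The 1st smallest replicate is 11.1; the 24th is 16.8.

(11.1, 16.8)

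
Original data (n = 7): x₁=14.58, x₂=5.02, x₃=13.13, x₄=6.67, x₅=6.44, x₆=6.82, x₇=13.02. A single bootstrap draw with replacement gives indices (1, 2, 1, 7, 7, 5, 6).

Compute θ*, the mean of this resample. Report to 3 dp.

Resample values: 14.58, 5.02, 14.58, 13.02, 13.02, 6.44, 6.82.
Mean = (14.58 + 5.02 + 14.58 + 13.02 + 13.02 + 6.44 + 6.82) / 7 = 73.480 / 7 = 10.497

θ* = 10.497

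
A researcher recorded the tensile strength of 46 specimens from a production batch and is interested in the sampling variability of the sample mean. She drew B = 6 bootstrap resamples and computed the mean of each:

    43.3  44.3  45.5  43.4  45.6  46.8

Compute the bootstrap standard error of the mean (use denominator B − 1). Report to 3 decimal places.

SE* = 1.385

Bootstrap SE is the standard deviation of the 6 replicate means.
Mean of replicates: (43.3 + 44.3 + 45.5 + 43.4 + 45.6 + 46.8) / 6 = 268.9000 / 6 = 44.8167
Sum of squared deviations: (−1.5167)² + (−0.5167)² + (+0.6833)² + (−1.4167)² + (+0.7833)² + (+1.9833)² = 9.5883
Variance = 9.5883 / 5 = 1.9177
SE* = √1.9177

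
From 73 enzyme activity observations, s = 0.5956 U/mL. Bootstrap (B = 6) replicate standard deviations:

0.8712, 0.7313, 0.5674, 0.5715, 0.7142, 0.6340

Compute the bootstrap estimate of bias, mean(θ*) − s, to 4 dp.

mean(θ*) = (0.8712 + 0.7313 + 0.5674 + 0.5715 + 0.7142 + 0.6340) / 6 = 0.68160
bias = 0.68160 − 0.5956

bias = +0.0860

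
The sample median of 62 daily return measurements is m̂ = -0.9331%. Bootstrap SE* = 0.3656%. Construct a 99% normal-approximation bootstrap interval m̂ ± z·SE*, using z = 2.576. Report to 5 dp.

Margin = 2.576 × 0.3656 = 0.941786
Interval: -0.9331 ± 0.941786

(-1.87489, 0.00869)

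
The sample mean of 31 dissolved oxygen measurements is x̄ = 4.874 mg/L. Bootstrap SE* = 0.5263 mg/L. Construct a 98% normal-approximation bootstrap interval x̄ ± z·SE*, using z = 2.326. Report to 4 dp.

(3.6498, 6.0982)

Margin = 2.326 × 0.5263 = 1.22417
Interval: 4.874 ± 1.22417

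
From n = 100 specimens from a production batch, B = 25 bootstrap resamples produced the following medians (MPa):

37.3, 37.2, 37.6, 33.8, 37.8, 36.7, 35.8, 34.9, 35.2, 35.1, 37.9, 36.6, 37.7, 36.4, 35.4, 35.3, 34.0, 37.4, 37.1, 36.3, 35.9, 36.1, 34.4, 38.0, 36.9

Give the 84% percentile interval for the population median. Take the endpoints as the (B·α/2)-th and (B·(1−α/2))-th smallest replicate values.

(34.0, 37.8)

Sorted replicates: 33.8, 34.0, 34.4, 34.9, 35.1, 35.2, 35.3, 35.4, 35.8, 35.9, 36.1, 36.3, 36.4, 36.6, 36.7, 36.9, 37.1, 37.2, 37.3, 37.4, 37.6, 37.7, 37.8, 37.9, 38.0
α = 0.16; lower rank = 25 × 0.080 = 2; upper rank = 25 × 0.920 = 23.
The 2nd smallest replicate is 34.0; the 23rd is 37.8.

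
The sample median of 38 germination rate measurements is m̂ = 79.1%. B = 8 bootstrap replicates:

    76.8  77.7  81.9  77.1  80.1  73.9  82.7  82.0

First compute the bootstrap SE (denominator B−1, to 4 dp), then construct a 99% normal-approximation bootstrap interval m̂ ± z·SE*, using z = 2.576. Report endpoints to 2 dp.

Mean of replicates = 79.0250; sum of squared deviations = 68.4550; SE* = √(68.4550/7) = 3.1272
Margin = 2.576 × 3.1272 = 8.056
Interval: 79.1 ± 8.056

(71.04, 87.16)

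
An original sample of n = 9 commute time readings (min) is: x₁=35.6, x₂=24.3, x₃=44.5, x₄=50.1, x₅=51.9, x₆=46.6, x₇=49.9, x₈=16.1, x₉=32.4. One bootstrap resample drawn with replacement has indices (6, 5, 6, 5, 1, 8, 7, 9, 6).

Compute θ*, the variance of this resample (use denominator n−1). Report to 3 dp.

Resample values: 46.6, 51.9, 46.6, 51.9, 35.6, 16.1, 49.9, 32.4, 46.6.
Mean = 41.9556; sum of squared deviations = 1125.8222
s² = 1125.8222 / 8 = 140.7278

θ* = 140.728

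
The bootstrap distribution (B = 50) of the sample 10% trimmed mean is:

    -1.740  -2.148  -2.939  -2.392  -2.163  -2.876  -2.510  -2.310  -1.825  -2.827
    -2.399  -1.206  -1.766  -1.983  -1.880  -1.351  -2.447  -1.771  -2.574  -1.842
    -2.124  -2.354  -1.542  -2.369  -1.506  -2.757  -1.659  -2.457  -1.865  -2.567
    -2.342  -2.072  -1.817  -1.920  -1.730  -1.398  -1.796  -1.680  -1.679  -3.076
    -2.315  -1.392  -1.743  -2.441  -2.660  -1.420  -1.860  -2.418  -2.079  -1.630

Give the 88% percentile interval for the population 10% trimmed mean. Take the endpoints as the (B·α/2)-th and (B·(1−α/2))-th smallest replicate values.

Sorted replicates: -3.076, -2.939, -2.876, -2.827, -2.757, -2.660, -2.574, -2.567, -2.510, -2.457, -2.447, -2.441, -2.418, -2.399, -2.392, -2.369, -2.354, -2.342, -2.315, -2.310, -2.163, -2.148, -2.124, -2.079, -2.072, -1.983, -1.920, -1.880, -1.865, -1.860, -1.842, -1.825, -1.817, -1.796, -1.771, -1.766, -1.743, -1.740, -1.730, -1.680, -1.679, -1.659, -1.630, -1.542, -1.506, -1.420, -1.398, -1.392, -1.351, -1.206
α = 0.12; lower rank = 50 × 0.060 = 3; upper rank = 50 × 0.940 = 47.
The 3rd smallest replicate is -2.876; the 47th is -1.398.

(-2.876, -1.398)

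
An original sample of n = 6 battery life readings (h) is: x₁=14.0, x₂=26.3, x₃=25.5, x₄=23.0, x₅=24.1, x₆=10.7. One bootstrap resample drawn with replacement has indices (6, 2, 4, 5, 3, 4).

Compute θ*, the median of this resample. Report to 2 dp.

Resample values: 10.7, 26.3, 23.0, 24.1, 25.5, 23.0.
Sorted: 10.7, 23.0, 23.0, 24.1, 25.5, 26.3
Median = average of the two middle values = 23.55

θ* = 23.55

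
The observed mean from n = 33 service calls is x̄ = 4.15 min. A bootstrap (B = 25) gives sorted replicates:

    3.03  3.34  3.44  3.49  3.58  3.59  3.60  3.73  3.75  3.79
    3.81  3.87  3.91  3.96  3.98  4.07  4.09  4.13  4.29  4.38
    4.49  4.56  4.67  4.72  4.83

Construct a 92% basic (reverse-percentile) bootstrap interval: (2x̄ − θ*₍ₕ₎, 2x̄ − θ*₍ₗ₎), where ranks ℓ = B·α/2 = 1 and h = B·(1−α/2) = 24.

Percentile endpoints at ranks 1 and 24: θ*₍1₎ = 3.03, θ*₍24₎ = 4.72.
Basic interval reflects these around x̄:
  lower = 2 × 4.15 − 4.72 = 3.58
  upper = 2 × 4.15 − 3.03 = 5.27

(3.58, 5.27)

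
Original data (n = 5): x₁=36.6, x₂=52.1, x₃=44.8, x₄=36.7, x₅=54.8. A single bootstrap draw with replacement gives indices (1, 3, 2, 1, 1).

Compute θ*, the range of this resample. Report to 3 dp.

θ* = 15.500

Resample values: 36.6, 44.8, 52.1, 36.6, 36.6.
Range = 52.1 − 36.6 = 15.500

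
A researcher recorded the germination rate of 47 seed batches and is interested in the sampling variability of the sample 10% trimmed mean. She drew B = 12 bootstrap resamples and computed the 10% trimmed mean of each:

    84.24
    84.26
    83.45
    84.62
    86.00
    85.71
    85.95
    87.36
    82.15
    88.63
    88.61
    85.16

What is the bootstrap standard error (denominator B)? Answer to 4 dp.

Bootstrap SE is the standard deviation of the 12 replicate 10% trimmed means.
Mean of replicates: (84.24 + 84.26 + 83.45 + 84.62 + 86.00 + 85.71 + 85.95 + 87.36 + 82.15 + 88.63 + 88.61 + 85.16) / 12 = 1026.14000 / 12 = 85.51167
Sum of squared deviations: (−1.27167)² + (−1.25167)² + (−2.06167)² + (−0.89167)² + (+0.48833)² + (+0.19833)² + (+0.43833)² + (+1.84833)² + (−3.36167)² + (+3.11833)² + (+3.09833)² + (−0.35167)² = 42.86377
Variance = 42.86377 / 12 = 3.57198
SE* = √3.57198

SE* = 1.8900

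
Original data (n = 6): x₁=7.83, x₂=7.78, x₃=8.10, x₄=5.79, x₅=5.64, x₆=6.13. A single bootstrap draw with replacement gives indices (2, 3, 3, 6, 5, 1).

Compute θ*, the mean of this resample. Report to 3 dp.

Resample values: 7.78, 8.10, 8.10, 6.13, 5.64, 7.83.
Mean = (7.78 + 8.10 + 8.10 + 6.13 + 5.64 + 7.83) / 6 = 43.580 / 6 = 7.263

θ* = 7.263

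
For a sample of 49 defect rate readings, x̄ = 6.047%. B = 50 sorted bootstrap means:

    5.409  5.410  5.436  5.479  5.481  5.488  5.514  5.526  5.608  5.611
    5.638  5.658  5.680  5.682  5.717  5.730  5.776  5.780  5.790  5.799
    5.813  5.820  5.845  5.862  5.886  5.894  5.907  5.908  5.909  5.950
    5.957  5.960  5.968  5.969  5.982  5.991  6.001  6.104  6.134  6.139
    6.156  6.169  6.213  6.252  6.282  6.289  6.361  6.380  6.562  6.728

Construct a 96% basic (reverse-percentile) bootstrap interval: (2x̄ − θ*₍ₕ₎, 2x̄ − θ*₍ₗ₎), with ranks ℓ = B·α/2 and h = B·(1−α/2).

(5.532, 6.685)

Percentile endpoints at ranks 1 and 49: θ*₍1₎ = 5.409, θ*₍49₎ = 6.562.
Basic interval reflects these around x̄:
  lower = 2 × 6.047 − 6.562 = 5.532
  upper = 2 × 6.047 − 5.409 = 6.685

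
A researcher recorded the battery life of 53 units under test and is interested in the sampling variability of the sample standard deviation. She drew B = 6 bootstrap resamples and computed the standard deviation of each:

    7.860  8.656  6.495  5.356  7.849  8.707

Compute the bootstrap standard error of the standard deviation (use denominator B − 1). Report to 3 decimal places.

SE* = 1.315

Bootstrap SE is the standard deviation of the 6 replicate standard deviations.
Mean of replicates: (7.860 + 8.656 + 6.495 + 5.356 + 7.849 + 8.707) / 6 = 44.9230 / 6 = 7.4872
Sum of squared deviations: (+0.3728)² + (+1.1688)² + (−0.9922)² + (−2.1312)² + (+0.3618)² + (+1.2198)² = 8.6504
Variance = 8.6504 / 5 = 1.7301
SE* = √1.7301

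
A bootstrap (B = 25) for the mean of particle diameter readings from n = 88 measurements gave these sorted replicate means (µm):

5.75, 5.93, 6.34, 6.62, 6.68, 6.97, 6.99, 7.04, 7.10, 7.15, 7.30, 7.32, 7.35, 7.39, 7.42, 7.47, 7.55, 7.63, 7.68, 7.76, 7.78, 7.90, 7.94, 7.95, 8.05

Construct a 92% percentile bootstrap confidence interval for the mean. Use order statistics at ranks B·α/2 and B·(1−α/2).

(5.75, 7.95)

α = 0.08; lower rank = 25 × 0.040 = 1; upper rank = 25 × 0.960 = 24.
The 1st smallest replicate is 5.75; the 24th is 7.95.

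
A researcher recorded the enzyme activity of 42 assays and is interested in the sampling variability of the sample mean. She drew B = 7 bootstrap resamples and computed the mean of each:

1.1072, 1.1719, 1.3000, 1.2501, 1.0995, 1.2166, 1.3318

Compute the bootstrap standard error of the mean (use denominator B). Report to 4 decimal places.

Bootstrap SE is the standard deviation of the 7 replicate means.
Mean of replicates: (1.1072 + 1.1719 + 1.3000 + 1.2501 + 1.0995 + 1.2166 + 1.3318) / 7 = 8.47710 / 7 = 1.21101
Sum of squared deviations: (−0.10381)² + (−0.03911)² + (+0.08899)² + (+0.03909)² + (−0.11151)² + (+0.00559)² + (+0.12079)² = 0.04881
Variance = 0.04881 / 7 = 0.00697
SE* = √0.00697

SE* = 0.0835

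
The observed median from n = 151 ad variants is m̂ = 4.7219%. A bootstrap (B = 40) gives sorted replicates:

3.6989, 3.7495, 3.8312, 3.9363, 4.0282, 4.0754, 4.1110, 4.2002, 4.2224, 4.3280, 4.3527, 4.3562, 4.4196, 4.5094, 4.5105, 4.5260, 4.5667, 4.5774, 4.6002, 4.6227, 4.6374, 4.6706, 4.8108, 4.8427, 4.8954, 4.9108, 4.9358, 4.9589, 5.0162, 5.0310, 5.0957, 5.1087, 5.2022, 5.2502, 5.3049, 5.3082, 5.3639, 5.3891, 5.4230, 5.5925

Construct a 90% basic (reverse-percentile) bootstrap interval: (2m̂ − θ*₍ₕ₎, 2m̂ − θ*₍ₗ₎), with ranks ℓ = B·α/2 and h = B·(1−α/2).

Percentile endpoints at ranks 2 and 38: θ*₍2₎ = 3.7495, θ*₍38₎ = 5.3891.
Basic interval reflects these around m̂:
  lower = 2 × 4.7219 − 5.3891 = 4.0547
  upper = 2 × 4.7219 − 3.7495 = 5.6943

(4.0547, 5.6943)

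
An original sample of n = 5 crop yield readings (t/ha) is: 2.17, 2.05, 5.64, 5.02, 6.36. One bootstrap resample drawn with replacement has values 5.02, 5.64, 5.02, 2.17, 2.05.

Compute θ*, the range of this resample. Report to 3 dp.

Range = 5.64 − 2.05 = 3.590

θ* = 3.590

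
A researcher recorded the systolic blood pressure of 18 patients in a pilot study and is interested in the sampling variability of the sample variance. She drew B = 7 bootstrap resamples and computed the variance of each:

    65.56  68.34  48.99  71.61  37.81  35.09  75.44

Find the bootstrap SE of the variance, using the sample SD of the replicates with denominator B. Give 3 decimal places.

Bootstrap SE is the standard deviation of the 7 replicate variances.
Mean of replicates: (65.56 + 68.34 + 48.99 + 71.61 + 37.81 + 35.09 + 75.44) / 7 = 402.8400 / 7 = 57.5486
Sum of squared deviations: (+8.0114)² + (+10.7914)² + (−8.5586)² + (+14.0614)² + (−19.7386)² + (−22.4586)² + (+17.8914)² = 1665.7127
Variance = 1665.7127 / 7 = 237.9590
SE* = √237.9590

SE* = 15.426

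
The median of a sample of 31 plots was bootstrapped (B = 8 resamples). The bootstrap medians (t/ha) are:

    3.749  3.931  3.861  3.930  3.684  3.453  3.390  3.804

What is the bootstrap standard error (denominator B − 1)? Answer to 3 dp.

SE* = 0.206

Bootstrap SE is the standard deviation of the 8 replicate medians.
Mean of replicates: (3.749 + 3.931 + 3.861 + 3.930 + 3.684 + 3.453 + 3.390 + 3.804) / 8 = 29.8020 / 8 = 3.7252
Sum of squared deviations: (+0.0238)² + (+0.2058)² + (+0.1358)² + (+0.2048)² + (−0.0412)² + (−0.2723)² + (−0.3352)² + (+0.0787)² = 0.2977
Variance = 0.2977 / 7 = 0.0425
SE* = √0.0425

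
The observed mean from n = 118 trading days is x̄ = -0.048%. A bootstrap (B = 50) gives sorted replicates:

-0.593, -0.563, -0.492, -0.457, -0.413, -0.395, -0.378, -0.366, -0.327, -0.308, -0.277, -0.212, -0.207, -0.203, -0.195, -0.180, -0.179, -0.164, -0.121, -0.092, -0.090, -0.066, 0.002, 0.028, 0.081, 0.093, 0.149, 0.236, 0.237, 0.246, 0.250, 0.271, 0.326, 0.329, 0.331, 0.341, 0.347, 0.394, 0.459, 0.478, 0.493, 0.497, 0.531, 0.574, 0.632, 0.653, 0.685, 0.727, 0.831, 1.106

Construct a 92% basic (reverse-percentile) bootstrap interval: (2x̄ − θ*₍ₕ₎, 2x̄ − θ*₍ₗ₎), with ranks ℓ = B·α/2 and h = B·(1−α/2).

(-0.823, 0.467)

Percentile endpoints at ranks 2 and 48: θ*₍2₎ = -0.563, θ*₍48₎ = 0.727.
Basic interval reflects these around x̄:
  lower = 2 × -0.048 − 0.727 = -0.823
  upper = 2 × -0.048 − -0.563 = 0.467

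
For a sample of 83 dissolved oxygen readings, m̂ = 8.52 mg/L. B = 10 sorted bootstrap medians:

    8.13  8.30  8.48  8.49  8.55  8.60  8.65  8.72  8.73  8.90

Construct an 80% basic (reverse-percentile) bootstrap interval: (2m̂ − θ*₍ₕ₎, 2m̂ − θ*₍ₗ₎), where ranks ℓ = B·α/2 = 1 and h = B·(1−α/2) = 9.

(8.31, 8.91)

Percentile endpoints at ranks 1 and 9: θ*₍1₎ = 8.13, θ*₍9₎ = 8.73.
Basic interval reflects these around m̂:
  lower = 2 × 8.52 − 8.73 = 8.31
  upper = 2 × 8.52 − 8.13 = 8.91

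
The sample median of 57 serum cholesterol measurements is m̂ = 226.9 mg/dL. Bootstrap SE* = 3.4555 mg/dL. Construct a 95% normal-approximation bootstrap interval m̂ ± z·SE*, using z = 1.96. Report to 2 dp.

Margin = 1.96 × 3.4555 = 6.773
Interval: 226.9 ± 6.773

(220.13, 233.67)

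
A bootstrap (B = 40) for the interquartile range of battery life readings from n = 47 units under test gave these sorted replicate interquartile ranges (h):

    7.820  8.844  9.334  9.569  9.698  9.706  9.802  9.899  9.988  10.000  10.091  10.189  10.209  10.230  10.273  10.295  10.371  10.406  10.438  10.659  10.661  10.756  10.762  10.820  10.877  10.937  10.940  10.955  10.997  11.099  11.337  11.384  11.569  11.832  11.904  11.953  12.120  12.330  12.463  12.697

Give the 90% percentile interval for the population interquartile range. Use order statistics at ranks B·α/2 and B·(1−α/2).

α = 0.10; lower rank = 40 × 0.050 = 2; upper rank = 40 × 0.950 = 38.
The 2nd smallest replicate is 8.844; the 38th is 12.330.

(8.844, 12.330)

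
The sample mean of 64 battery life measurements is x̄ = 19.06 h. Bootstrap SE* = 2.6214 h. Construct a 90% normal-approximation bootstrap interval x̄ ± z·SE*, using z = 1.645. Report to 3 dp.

(14.748, 23.372)

Margin = 1.645 × 2.6214 = 4.3122
Interval: 19.06 ± 4.3122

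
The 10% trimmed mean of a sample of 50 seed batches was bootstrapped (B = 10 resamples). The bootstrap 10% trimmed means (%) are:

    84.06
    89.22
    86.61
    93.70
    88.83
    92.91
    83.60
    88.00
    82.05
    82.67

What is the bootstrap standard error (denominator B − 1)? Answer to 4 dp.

SE* = 4.1154

Bootstrap SE is the standard deviation of the 10 replicate 10% trimmed means.
Mean of replicates: (84.06 + 89.22 + 86.61 + 93.70 + 88.83 + 92.91 + 83.60 + 88.00 + 82.05 + 82.67) / 10 = 871.65000 / 10 = 87.16500
Sum of squared deviations: (−3.10500)² + (+2.05500)² + (−0.55500)² + (+6.53500)² + (+1.66500)² + (+5.74500)² + (−3.56500)² + (+0.83500)² + (−5.11500)² + (−4.49500)² = 152.43025
Variance = 152.43025 / 9 = 16.93669
SE* = √16.93669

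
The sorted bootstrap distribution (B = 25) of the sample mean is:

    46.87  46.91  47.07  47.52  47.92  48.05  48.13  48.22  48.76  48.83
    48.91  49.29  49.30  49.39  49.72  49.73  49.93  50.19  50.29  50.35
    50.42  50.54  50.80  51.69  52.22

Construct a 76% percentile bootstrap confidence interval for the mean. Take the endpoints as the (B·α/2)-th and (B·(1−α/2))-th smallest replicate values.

(47.07, 50.54)

α = 0.24; lower rank = 25 × 0.120 = 3; upper rank = 25 × 0.880 = 22.
The 3rd smallest replicate is 47.07; the 22nd is 50.54.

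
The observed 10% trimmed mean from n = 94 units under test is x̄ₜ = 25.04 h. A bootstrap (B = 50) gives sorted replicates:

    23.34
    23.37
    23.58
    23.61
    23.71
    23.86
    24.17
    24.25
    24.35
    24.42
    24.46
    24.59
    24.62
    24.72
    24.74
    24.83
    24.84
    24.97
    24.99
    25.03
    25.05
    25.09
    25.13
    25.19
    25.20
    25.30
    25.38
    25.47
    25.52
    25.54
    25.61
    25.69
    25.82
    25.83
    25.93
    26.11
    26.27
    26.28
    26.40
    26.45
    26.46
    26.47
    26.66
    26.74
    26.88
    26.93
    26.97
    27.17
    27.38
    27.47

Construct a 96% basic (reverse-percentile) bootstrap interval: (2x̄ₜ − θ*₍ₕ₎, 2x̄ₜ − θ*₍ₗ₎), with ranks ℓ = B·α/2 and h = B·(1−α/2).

(22.70, 26.74)

Percentile endpoints at ranks 1 and 49: θ*₍1₎ = 23.34, θ*₍49₎ = 27.38.
Basic interval reflects these around x̄ₜ:
  lower = 2 × 25.04 − 27.38 = 22.70
  upper = 2 × 25.04 − 23.34 = 26.74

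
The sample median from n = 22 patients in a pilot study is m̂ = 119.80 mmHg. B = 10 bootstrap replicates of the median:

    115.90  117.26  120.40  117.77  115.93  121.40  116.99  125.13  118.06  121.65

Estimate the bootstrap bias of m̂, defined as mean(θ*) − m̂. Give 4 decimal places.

bias = −0.7510

mean(θ*) = (115.90 + 117.26 + 120.40 + 117.77 + 115.93 + 121.40 + 116.99 + 125.13 + 118.06 + 121.65) / 10 = 119.04900
bias = 119.04900 − 119.80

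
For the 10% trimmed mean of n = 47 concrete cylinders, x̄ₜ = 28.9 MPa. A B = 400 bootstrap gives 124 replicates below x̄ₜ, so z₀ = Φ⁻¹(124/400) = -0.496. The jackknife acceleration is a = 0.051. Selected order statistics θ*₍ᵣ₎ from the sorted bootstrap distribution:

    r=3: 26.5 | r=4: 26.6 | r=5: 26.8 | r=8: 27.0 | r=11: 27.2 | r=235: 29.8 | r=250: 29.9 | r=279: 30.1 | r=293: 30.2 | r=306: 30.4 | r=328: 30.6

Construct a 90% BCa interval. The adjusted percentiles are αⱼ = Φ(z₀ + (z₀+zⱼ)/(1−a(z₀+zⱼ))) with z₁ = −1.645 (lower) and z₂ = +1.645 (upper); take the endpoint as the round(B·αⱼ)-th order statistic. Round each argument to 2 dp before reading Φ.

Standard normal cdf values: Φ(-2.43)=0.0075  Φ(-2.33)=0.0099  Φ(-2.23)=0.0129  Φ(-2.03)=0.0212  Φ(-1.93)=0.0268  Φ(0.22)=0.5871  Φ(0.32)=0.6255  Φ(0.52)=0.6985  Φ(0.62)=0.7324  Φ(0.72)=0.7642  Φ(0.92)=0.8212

Lower: z₀ + z₁ = -0.496 + (-1.645) = -2.141; 1 − a(z₀+z₁) = 1 − (0.051)(-2.141) = 1.1092; argument = -0.496 + (-2.141)/1.1092 = -2.4262 → -2.43.
α₁ = Φ(-2.43) = 0.0075; rank = round(400 × 0.0075) = 3; θ*₍3₎ = 26.5.
Upper: z₀ + z₂ = 1.149; 1 − a(z₀+z₂) = 0.9414; argument = 0.7245 → 0.72; α₂ = 0.7642; rank = 306; θ*₍306₎ = 30.4.

(26.5, 30.4)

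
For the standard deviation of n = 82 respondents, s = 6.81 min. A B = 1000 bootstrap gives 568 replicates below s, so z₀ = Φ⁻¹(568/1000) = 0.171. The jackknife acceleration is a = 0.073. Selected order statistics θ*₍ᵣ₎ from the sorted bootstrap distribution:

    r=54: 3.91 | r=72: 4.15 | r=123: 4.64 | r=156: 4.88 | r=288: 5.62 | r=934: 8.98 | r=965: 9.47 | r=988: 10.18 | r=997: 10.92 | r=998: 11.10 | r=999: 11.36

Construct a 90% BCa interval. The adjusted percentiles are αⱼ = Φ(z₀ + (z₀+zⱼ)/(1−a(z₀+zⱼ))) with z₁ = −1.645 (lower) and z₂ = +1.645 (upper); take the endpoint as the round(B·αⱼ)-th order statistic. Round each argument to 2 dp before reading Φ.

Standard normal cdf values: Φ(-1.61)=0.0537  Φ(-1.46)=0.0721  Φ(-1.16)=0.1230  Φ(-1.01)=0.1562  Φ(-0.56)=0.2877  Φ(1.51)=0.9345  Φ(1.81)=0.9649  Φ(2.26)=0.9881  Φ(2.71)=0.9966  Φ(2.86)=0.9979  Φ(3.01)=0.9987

Lower: z₀ + z₁ = 0.171 + (-1.645) = -1.474; 1 − a(z₀+z₁) = 1 − (0.073)(-1.474) = 1.1076; argument = 0.171 + (-1.474)/1.1076 = -1.1598 → -1.16.
α₁ = Φ(-1.16) = 0.1230; rank = round(1000 × 0.1230) = 123; θ*₍123₎ = 4.64.
Upper: z₀ + z₂ = 1.816; 1 − a(z₀+z₂) = 0.8674; argument = 2.2645 → 2.26; α₂ = 0.9881; rank = 988; θ*₍988₎ = 10.18.

(4.64, 10.18)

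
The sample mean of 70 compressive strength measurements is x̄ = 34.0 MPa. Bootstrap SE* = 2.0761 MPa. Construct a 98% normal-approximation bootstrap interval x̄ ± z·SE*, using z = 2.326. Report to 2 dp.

(29.17, 38.83)

Margin = 2.326 × 2.0761 = 4.829
Interval: 34.0 ± 4.829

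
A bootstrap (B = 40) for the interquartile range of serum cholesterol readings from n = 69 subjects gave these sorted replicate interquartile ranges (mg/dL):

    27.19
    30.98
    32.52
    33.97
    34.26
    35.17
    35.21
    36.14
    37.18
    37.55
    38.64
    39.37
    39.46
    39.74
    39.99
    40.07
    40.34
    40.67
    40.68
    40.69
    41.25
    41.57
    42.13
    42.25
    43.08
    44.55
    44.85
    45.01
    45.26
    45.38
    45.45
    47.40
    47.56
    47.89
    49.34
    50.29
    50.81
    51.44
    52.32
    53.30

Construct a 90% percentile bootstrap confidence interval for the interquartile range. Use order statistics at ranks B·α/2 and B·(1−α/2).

α = 0.10; lower rank = 40 × 0.050 = 2; upper rank = 40 × 0.950 = 38.
The 2nd smallest replicate is 30.98; the 38th is 51.44.

(30.98, 51.44)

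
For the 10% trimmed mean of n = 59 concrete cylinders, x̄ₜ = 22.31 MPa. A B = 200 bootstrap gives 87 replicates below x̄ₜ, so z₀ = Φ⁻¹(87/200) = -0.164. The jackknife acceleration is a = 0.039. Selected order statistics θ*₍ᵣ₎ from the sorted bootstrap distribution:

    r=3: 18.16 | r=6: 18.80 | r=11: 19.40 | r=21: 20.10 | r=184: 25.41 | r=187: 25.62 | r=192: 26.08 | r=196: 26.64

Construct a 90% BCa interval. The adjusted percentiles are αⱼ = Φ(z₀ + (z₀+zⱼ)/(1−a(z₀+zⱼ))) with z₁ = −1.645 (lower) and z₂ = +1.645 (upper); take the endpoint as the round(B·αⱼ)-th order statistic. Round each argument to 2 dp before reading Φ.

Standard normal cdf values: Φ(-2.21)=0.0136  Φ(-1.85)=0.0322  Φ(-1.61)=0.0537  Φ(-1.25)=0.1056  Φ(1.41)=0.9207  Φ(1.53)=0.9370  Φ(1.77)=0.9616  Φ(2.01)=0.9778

(18.80, 25.41)

Lower: z₀ + z₁ = -0.164 + (-1.645) = -1.809; 1 − a(z₀+z₁) = 1 − (0.039)(-1.809) = 1.0706; argument = -0.164 + (-1.809)/1.0706 = -1.8538 → -1.85.
α₁ = Φ(-1.85) = 0.0322; rank = round(200 × 0.0322) = 6; θ*₍6₎ = 18.80.
Upper: z₀ + z₂ = 1.481; 1 − a(z₀+z₂) = 0.9422; argument = 1.4078 → 1.41; α₂ = 0.9207; rank = 184; θ*₍184₎ = 25.41.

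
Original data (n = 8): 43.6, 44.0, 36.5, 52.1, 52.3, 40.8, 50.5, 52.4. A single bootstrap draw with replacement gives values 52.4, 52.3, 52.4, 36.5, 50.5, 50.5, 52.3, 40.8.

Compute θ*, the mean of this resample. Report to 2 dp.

θ* = 48.46

Mean = (52.4 + 52.3 + 52.4 + 36.5 + 50.5 + 50.5 + 52.3 + 40.8) / 8 = 387.70 / 8 = 48.46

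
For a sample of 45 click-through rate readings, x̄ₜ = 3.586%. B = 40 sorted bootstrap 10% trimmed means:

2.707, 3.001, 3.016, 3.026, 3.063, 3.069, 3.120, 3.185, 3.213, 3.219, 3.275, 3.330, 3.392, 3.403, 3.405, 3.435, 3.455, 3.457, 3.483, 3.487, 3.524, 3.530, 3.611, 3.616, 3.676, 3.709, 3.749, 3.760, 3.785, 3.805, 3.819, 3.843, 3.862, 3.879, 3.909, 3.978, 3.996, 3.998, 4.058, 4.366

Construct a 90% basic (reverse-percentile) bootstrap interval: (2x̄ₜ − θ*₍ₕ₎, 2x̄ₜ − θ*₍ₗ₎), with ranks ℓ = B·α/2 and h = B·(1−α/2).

Percentile endpoints at ranks 2 and 38: θ*₍2₎ = 3.001, θ*₍38₎ = 3.998.
Basic interval reflects these around x̄ₜ:
  lower = 2 × 3.586 − 3.998 = 3.174
  upper = 2 × 3.586 − 3.001 = 4.171

(3.174, 4.171)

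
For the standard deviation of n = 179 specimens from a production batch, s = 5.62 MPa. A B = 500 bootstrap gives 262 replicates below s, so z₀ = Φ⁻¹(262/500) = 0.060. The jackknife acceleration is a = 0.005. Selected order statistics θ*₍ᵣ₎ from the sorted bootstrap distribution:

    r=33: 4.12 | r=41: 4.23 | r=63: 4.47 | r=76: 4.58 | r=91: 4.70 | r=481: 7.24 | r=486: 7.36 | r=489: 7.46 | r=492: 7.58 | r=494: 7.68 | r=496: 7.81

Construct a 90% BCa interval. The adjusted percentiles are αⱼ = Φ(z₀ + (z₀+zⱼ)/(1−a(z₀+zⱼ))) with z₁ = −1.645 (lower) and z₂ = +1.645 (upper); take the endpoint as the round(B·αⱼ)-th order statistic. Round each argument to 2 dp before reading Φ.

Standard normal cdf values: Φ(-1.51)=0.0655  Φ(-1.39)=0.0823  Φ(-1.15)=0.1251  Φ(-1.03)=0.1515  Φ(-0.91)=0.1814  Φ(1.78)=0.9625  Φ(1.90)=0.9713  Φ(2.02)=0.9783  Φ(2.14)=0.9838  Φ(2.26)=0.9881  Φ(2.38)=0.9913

(4.12, 7.24)

Lower: z₀ + z₁ = 0.060 + (-1.645) = -1.585; 1 − a(z₀+z₁) = 1 − (0.005)(-1.585) = 1.0079; argument = 0.060 + (-1.585)/1.0079 = -1.5125 → -1.51.
α₁ = Φ(-1.51) = 0.0655; rank = round(500 × 0.0655) = 33; θ*₍33₎ = 4.12.
Upper: z₀ + z₂ = 1.705; 1 − a(z₀+z₂) = 0.9915; argument = 1.7797 → 1.78; α₂ = 0.9625; rank = 481; θ*₍481₎ = 7.24.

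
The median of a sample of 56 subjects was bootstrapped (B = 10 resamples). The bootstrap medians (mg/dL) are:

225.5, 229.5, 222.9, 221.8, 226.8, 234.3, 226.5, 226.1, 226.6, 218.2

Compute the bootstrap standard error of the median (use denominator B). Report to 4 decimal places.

SE* = 4.1281

Bootstrap SE is the standard deviation of the 10 replicate medians.
Mean of replicates: (225.5 + 229.5 + 222.9 + 221.8 + 226.8 + 234.3 + 226.5 + 226.1 + 226.6 + 218.2) / 10 = 2258.20000 / 10 = 225.82000
Sum of squared deviations: (−0.32000)² + (+3.68000)² + (−2.92000)² + (−4.02000)² + (+0.98000)² + (+8.48000)² + (+0.68000)² + (+0.28000)² + (+0.78000)² + (−7.62000)² = 170.41600
Variance = 170.41600 / 10 = 17.04160
SE* = √17.04160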